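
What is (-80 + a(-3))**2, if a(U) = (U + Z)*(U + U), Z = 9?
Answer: 13456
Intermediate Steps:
a(U) = 2*U*(9 + U) (a(U) = (U + 9)*(U + U) = (9 + U)*(2*U) = 2*U*(9 + U))
(-80 + a(-3))**2 = (-80 + 2*(-3)*(9 - 3))**2 = (-80 + 2*(-3)*6)**2 = (-80 - 36)**2 = (-116)**2 = 13456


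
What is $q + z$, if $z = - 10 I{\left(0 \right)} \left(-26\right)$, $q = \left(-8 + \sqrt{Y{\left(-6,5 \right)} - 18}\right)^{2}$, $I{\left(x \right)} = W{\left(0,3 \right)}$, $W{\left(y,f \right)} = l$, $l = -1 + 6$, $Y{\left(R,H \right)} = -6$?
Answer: $1340 - 32 i \sqrt{6} \approx 1340.0 - 78.384 i$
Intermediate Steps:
$l = 5$
$W{\left(y,f \right)} = 5$
$I{\left(x \right)} = 5$
$q = \left(-8 + 2 i \sqrt{6}\right)^{2}$ ($q = \left(-8 + \sqrt{-6 - 18}\right)^{2} = \left(-8 + \sqrt{-24}\right)^{2} = \left(-8 + 2 i \sqrt{6}\right)^{2} \approx 40.0 - 78.384 i$)
$z = 1300$ ($z = \left(-10\right) 5 \left(-26\right) = \left(-50\right) \left(-26\right) = 1300$)
$q + z = \left(40 - 32 i \sqrt{6}\right) + 1300 = 1340 - 32 i \sqrt{6}$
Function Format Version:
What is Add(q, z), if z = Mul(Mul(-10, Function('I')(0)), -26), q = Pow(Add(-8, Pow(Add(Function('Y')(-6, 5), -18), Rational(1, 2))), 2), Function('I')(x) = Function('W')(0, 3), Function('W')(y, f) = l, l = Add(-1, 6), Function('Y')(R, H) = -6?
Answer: Add(1340, Mul(-32, I, Pow(6, Rational(1, 2)))) ≈ Add(1340.0, Mul(-78.384, I))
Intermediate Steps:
l = 5
Function('W')(y, f) = 5
Function('I')(x) = 5
q = Pow(Add(-8, Mul(2, I, Pow(6, Rational(1, 2)))), 2) (q = Pow(Add(-8, Pow(Add(-6, -18), Rational(1, 2))), 2) = Pow(Add(-8, Pow(-24, Rational(1, 2))), 2) = Pow(Add(-8, Mul(2, I, Pow(6, Rational(1, 2)))), 2) ≈ Add(40.000, Mul(-78.384, I)))
z = 1300 (z = Mul(Mul(-10, 5), -26) = Mul(-50, -26) = 1300)
Add(q, z) = Add(Add(40, Mul(-32, I, Pow(6, Rational(1, 2)))), 1300) = Add(1340, Mul(-32, I, Pow(6, Rational(1, 2))))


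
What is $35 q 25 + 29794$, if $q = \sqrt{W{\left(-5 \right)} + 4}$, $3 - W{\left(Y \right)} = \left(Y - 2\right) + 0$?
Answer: $29794 + 875 \sqrt{14} \approx 33068.0$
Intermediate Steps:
$W{\left(Y \right)} = 5 - Y$ ($W{\left(Y \right)} = 3 - \left(\left(Y - 2\right) + 0\right) = 3 - \left(\left(-2 + Y\right) + 0\right) = 3 - \left(-2 + Y\right) = 5 - Y$)
$q = \sqrt{14}$ ($q = \sqrt{\left(5 - -5\right) + 4} = \sqrt{\left(5 + 5\right) + 4} = \sqrt{10 + 4} = \sqrt{14} \approx 3.7417$)
$35 q 25 + 29794 = 35 \sqrt{14} \cdot 25 + 29794 = 875 \sqrt{14} + 29794 = 29794 + 875 \sqrt{14}$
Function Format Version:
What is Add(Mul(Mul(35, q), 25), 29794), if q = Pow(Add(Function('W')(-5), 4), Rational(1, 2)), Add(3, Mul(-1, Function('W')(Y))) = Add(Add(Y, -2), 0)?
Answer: Add(29794, Mul(875, Pow(14, Rational(1, 2)))) ≈ 33068.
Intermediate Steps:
Function('W')(Y) = Add(5, Mul(-1, Y)) (Function('W')(Y) = Add(3, Mul(-1, Add(Add(Y, -2), 0))) = Add(3, Mul(-1, Add(Add(-2, Y), 0))) = Add(3, Mul(-1, Add(-2, Y))) = Add(3, Add(2, Mul(-1, Y))) = Add(5, Mul(-1, Y)))
q = Pow(14, Rational(1, 2)) (q = Pow(Add(Add(5, Mul(-1, -5)), 4), Rational(1, 2)) = Pow(Add(Add(5, 5), 4), Rational(1, 2)) = Pow(Add(10, 4), Rational(1, 2)) = Pow(14, Rational(1, 2)) ≈ 3.7417)
Add(Mul(Mul(35, q), 25), 29794) = Add(Mul(Mul(35, Pow(14, Rational(1, 2))), 25), 29794) = Add(Mul(875, Pow(14, Rational(1, 2))), 29794) = Add(29794, Mul(875, Pow(14, Rational(1, 2))))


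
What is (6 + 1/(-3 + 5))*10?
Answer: 65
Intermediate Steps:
(6 + 1/(-3 + 5))*10 = (6 + 1/2)*10 = (13/2)*10 = 65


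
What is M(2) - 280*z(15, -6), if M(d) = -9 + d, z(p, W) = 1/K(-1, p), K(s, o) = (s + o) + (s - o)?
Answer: 133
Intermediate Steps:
K(s, o) = 2*s (K(s, o) = (o + s) + (s - o) = 2*s)
z(p, W) = -½ (z(p, W) = 1/(2*(-1)) = 1/(-2) = -½)
M(2) - 280*z(15, -6) = (-9 + 2) - 280*(-½) = -7 + 140 = 133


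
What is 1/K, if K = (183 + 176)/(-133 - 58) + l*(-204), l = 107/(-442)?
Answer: 2483/117955 ≈ 0.021050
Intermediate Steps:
l = -107/442 (l = 107*(-1/442) = -107/442 ≈ -0.24208)
K = 117955/2483 (K = (183 + 176)/(-133 - 58) - 107/442*(-204) = 359/(-191) + 642/13 = 359*(-1/191) + 642/13 = -359/191 + 642/13 = 117955/2483 ≈ 47.505)
1/K = 1/(117955/2483) = 2483/117955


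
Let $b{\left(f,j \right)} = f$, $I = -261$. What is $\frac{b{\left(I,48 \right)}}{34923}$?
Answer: $- \frac{87}{11641} \approx -0.0074736$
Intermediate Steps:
$\frac{b{\left(I,48 \right)}}{34923} = - \frac{261}{34923} = \left(-261\right) \frac{1}{34923} = - \frac{87}{11641}$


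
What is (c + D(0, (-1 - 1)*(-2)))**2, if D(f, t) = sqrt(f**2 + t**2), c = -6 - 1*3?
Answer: 25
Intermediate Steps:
c = -9 (c = -6 - 3 = -9)
(c + D(0, (-1 - 1)*(-2)))**2 = (-9 + sqrt(0**2 + ((-1 - 1)*(-2))**2))**2 = (-9 + sqrt(0 + (-2*(-2))**2))**2 = (-9 + sqrt(0 + 4**2))**2 = (-9 + sqrt(0 + 16))**2 = (-9 + sqrt(16))**2 = (-9 + 4)**2 = (-5)**2 = 25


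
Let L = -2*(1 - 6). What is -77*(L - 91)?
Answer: 6237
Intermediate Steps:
L = 10 (L = -2*(-5) = 10)
-77*(L - 91) = -77*(10 - 91) = -77*(-81) = 6237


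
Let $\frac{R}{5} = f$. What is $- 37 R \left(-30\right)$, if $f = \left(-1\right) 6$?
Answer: $-33300$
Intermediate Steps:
$f = -6$
$R = -30$ ($R = 5 \left(-6\right) = -30$)
$- 37 R \left(-30\right) = \left(-37\right) \left(-30\right) \left(-30\right) = 1110 \left(-30\right) = -33300$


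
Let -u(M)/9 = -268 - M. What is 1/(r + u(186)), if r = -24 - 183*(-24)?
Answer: 1/8454 ≈ 0.00011829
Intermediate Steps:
u(M) = 2412 + 9*M (u(M) = -9*(-268 - M) = 2412 + 9*M)
r = 4368 (r = -24 + 4392 = 4368)
1/(r + u(186)) = 1/(4368 + (2412 + 9*186)) = 1/(4368 + (2412 + 1674)) = 1/(4368 + 4086) = 1/8454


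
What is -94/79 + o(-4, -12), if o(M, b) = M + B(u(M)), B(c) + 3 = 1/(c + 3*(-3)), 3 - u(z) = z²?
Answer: -14313/1738 ≈ -8.2353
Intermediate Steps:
u(z) = 3 - z²
B(c) = -3 + 1/(-9 + c) (B(c) = -3 + 1/(c + 3*(-3)) = -3 + 1/(c - 9) = -3 + 1/(-9 + c))
o(M, b) = M + (19 + 3*M²)/(-6 - M²) (o(M, b) = M + (28 - 3*(3 - M²))/(-9 + (3 - M²)) = M + (28 + (-9 + 3*M²))/(-6 - M²) = M + (19 + 3*M²)/(-6 - M²))
-94/79 + o(-4, -12) = -94/79 + (-19 - 3*(-4)² - 4*(6 + (-4)²))/(6 + (-4)²) = (1/79)*(-94) + (-19 - 3*16 - 4*(6 + 16))/(6 + 16) = -94/79 + (-19 - 48 - 4*22)/22 = -94/79 + (-19 - 48 - 88)/22 = -94/79 + (1/22)*(-155) = -94/79 - 155/22 = -14313/1738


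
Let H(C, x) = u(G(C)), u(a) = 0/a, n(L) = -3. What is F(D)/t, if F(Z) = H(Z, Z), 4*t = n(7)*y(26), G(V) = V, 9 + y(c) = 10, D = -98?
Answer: 0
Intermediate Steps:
y(c) = 1 (y(c) = -9 + 10 = 1)
u(a) = 0
t = -¾ (t = (-3*1)/4 = (¼)*(-3) = -¾ ≈ -0.75000)
H(C, x) = 0
F(Z) = 0
F(D)/t = 0/(-¾) = 0*(-4/3) = 0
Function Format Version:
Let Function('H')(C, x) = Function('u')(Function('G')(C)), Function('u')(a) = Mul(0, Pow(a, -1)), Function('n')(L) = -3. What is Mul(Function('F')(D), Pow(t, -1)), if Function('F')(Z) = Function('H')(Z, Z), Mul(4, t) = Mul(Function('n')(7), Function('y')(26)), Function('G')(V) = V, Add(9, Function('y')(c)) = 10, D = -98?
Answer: 0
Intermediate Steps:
Function('y')(c) = 1 (Function('y')(c) = Add(-9, 10) = 1)
Function('u')(a) = 0
t = Rational(-3, 4) (t = Mul(Rational(1, 4), Mul(-3, 1)) = Mul(Rational(1, 4), -3) = Rational(-3, 4) ≈ -0.75000)
Function('H')(C, x) = 0
Function('F')(Z) = 0
Mul(Function('F')(D), Pow(t, -1)) = Mul(0, Pow(Rational(-3, 4), -1)) = Mul(0, Rational(-4, 3)) = 0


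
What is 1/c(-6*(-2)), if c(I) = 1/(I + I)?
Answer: 24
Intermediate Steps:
c(I) = 1/(2*I)
1/c(-6*(-2)) = 1/(1/(2*((-6*(-2))))) = 1/((1/2)/12) = 1/((1/2)*(1/12)) = 1/(1/24) = 24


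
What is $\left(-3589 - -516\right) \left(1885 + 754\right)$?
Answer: $-8109647$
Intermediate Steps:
$\left(-3589 - -516\right) \left(1885 + 754\right) = \left(-3589 + 516\right) 2639 = \left(-3073\right) 2639 = -8109647$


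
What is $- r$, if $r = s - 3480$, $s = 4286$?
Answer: $-806$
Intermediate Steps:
$r = 806$ ($r = 4286 - 3480 = 806$)
$- r = \left(-1\right) 806 = -806$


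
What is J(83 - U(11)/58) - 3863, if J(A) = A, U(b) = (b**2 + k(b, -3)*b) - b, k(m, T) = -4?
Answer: -109653/29 ≈ -3781.1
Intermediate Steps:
U(b) = b**2 - 5*b (U(b) = (b**2 - 4*b) - b = b**2 - 5*b)
J(83 - U(11)/58) - 3863 = (83 - 11*(-5 + 11)/58) - 3863 = (83 - 11*6/58) - 3863 = (83 - 66/58) - 3863 = (83 - 1*33/29) - 3863 = (83 - 33/29) - 3863 = 2374/29 - 3863 = -109653/29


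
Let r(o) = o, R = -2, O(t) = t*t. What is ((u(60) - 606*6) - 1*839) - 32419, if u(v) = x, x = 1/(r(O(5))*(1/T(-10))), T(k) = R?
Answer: -922352/25 ≈ -36894.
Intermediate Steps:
O(t) = t**2
T(k) = -2
x = -2/25 (x = 1/((5**2)*(1/(-2))) = 1/(25*(-1/2)) = (1/25)*(-2) = -2/25 ≈ -0.080000)
u(v) = -2/25
((u(60) - 606*6) - 1*839) - 32419 = ((-2/25 - 606*6) - 1*839) - 32419 = ((-2/25 - 3636) - 839) - 32419 = (-90902/25 - 839) - 32419 = -111877/25 - 32419 = -922352/25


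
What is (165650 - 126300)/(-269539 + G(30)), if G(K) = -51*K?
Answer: -39350/271069 ≈ -0.14517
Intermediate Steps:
(165650 - 126300)/(-269539 + G(30)) = (165650 - 126300)/(-269539 - 51*30) = 39350/(-269539 - 1530) = 39350/(-271069) = 39350*(-1/271069) = -39350/271069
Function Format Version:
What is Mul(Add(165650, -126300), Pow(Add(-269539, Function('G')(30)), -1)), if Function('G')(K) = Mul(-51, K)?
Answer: Rational(-39350, 271069) ≈ -0.14517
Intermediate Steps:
Mul(Add(165650, -126300), Pow(Add(-269539, Function('G')(30)), -1)) = Mul(Add(165650, -126300), Pow(Add(-269539, Mul(-51, 30)), -1)) = Mul(39350, Pow(Add(-269539, -1530), -1)) = Mul(39350, Pow(-271069, -1)) = Mul(39350, Rational(-1, 271069)) = Rational(-39350, 271069)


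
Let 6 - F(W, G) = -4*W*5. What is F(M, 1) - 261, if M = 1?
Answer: -235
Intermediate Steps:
F(W, G) = 6 + 20*W (F(W, G) = 6 - (-4)*W*5 = 6 - (-4)*5*W = 6 - (-20)*W = 6 + 20*W)
F(M, 1) - 261 = (6 + 20*1) - 261 = (6 + 20) - 261 = 26 - 261 = -235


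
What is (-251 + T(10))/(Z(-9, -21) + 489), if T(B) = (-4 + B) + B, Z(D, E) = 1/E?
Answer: -4935/10268 ≈ -0.48062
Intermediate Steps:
T(B) = -4 + 2*B
(-251 + T(10))/(Z(-9, -21) + 489) = (-251 + (-4 + 2*10))/(1/(-21) + 489) = (-251 + (-4 + 20))/(-1/21 + 489) = (-251 + 16)/(10268/21) = -235*21/10268 = -4935/10268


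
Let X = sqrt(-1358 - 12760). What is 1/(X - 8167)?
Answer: -8167/66714007 - I*sqrt(14118)/66714007 ≈ -0.00012242 - 1.781e-6*I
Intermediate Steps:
X = I*sqrt(14118) (X = sqrt(-14118) = I*sqrt(14118) ≈ 118.82*I)
1/(X - 8167) = 1/(I*sqrt(14118) - 8167) = 1/(-8167 + I*sqrt(14118))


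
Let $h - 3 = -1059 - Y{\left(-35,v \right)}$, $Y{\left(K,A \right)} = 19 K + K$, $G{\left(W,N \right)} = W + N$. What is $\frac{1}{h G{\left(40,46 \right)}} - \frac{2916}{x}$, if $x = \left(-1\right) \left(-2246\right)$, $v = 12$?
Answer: $- \frac{44639251}{34381768} \approx -1.2983$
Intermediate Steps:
$G{\left(W,N \right)} = N + W$
$Y{\left(K,A \right)} = 20 K$
$h = -356$ ($h = 3 - \left(1059 + 20 \left(-35\right)\right) = 3 - 359 = -356$)
$x = 2246$
$\frac{1}{h G{\left(40,46 \right)}} - \frac{2916}{x} = \frac{1}{\left(-356\right) \left(46 + 40\right)} - \frac{2916}{2246} = - \frac{1}{356 \cdot 86} - \frac{1458}{1123} = \left(- \frac{1}{356}\right) \frac{1}{86} - \frac{1458}{1123} = - \frac{1}{30616} - \frac{1458}{1123} = - \frac{44639251}{34381768}$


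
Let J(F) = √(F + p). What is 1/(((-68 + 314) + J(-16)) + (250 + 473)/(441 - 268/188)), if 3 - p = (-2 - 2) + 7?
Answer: 105703605060/26183774597881 - 1707342400*I/26183774597881 ≈ 0.004037 - 6.5206e-5*I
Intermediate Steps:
p = 0 (p = 3 - ((-2 - 2) + 7) = 3 - (-4 + 7) = 3 - 1*3 = 3 - 3 = 0)
J(F) = √F (J(F) = √(F + 0) = √F)
1/(((-68 + 314) + J(-16)) + (250 + 473)/(441 - 268/188)) = 1/(((-68 + 314) + √(-16)) + (250 + 473)/(441 - 268/188)) = 1/((246 + 4*I) + 723/(441 - 268*1/188)) = 1/((246 + 4*I) + 723/(441 - 67/47)) = 1/((246 + 4*I) + 723/(20660/47)) = 1/((246 + 4*I) + 723*(47/20660)) = 1/((246 + 4*I) + 33981/20660) = 1/(5116341/20660 + 4*I) = 426835600*(5116341/20660 - 4*I)/26183774597881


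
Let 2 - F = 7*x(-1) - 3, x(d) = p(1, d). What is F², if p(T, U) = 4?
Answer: 529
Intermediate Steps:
x(d) = 4
F = -23 (F = 2 - (7*4 - 3) = 2 - (28 - 3) = 2 - 1*25 = 2 - 25 = -23)
F² = (-23)² = 529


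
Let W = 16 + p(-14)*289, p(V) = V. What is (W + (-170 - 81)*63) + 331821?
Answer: 311978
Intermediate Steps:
W = -4030 (W = 16 - 14*289 = 16 - 4046 = -4030)
(W + (-170 - 81)*63) + 331821 = (-4030 + (-170 - 81)*63) + 331821 = (-4030 - 251*63) + 331821 = (-4030 - 15813) + 331821 = -19843 + 331821 = 311978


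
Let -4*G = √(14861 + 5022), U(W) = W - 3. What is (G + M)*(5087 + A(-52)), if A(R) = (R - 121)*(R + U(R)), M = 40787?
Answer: 962491626 - 11799*√19883/2 ≈ 9.6166e+8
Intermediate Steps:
U(W) = -3 + W
G = -√19883/4 (G = -√(14861 + 5022)/4 = -√19883/4 ≈ -35.252)
A(R) = (-121 + R)*(-3 + 2*R) (A(R) = (R - 121)*(R + (-3 + R)) = (-121 + R)*(-3 + 2*R))
(G + M)*(5087 + A(-52)) = (-√19883/4 + 40787)*(5087 + (363 - 245*(-52) + 2*(-52)²)) = (40787 - √19883/4)*(5087 + (363 + 12740 + 2*2704)) = (40787 - √19883/4)*(5087 + (363 + 12740 + 5408)) = (40787 - √19883/4)*(5087 + 18511) = (40787 - √19883/4)*23598 = 962491626 - 11799*√19883/2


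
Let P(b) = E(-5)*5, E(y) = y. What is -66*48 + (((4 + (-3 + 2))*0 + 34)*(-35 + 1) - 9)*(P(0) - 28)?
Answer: 58577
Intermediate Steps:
P(b) = -25 (P(b) = -5*5 = -25)
-66*48 + (((4 + (-3 + 2))*0 + 34)*(-35 + 1) - 9)*(P(0) - 28) = -66*48 + (((4 + (-3 + 2))*0 + 34)*(-35 + 1) - 9)*(-25 - 28) = -3168 + (((4 - 1)*0 + 34)*(-34) - 9)*(-53) = -3168 + ((3*0 + 34)*(-34) - 9)*(-53) = -3168 + ((0 + 34)*(-34) - 9)*(-53) = -3168 + (34*(-34) - 9)*(-53) = -3168 + (-1156 - 9)*(-53) = -3168 - 1165*(-53) = -3168 + 61745 = 58577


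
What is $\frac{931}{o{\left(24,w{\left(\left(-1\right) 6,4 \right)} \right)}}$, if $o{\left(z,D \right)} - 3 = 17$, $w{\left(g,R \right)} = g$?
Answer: $\frac{931}{20} \approx 46.55$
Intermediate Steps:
$o{\left(z,D \right)} = 20$ ($o{\left(z,D \right)} = 3 + 17 = 20$)
$\frac{931}{o{\left(24,w{\left(\left(-1\right) 6,4 \right)} \right)}} = \frac{931}{20}$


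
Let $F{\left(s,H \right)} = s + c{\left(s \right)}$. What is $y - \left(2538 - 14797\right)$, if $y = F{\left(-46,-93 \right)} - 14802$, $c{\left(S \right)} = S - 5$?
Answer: $-2640$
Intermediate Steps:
$c{\left(S \right)} = -5 + S$ ($c{\left(S \right)} = S - 5 = -5 + S$)
$F{\left(s,H \right)} = -5 + 2 s$ ($F{\left(s,H \right)} = s + \left(-5 + s\right) = -5 + 2 s$)
$y = -14899$ ($y = \left(-5 + 2 \left(-46\right)\right) - 14802 = \left(-5 - 92\right) - 14802 = -97 - 14802 = -14899$)
$y - \left(2538 - 14797\right) = -14899 - \left(2538 - 14797\right) = -14899 - -12259 = -14899 + 12259 = -2640$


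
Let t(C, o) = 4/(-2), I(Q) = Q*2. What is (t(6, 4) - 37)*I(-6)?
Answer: 468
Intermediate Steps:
I(Q) = 2*Q
t(C, o) = -2 (t(C, o) = 4*(-½) = -2)
(t(6, 4) - 37)*I(-6) = (-2 - 37)*(2*(-6)) = -39*(-12) = 468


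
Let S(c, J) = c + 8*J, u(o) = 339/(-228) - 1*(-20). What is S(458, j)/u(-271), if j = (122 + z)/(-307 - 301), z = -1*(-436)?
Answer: 34250/1407 ≈ 24.343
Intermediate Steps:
z = 436
u(o) = 1407/76 (u(o) = 339*(-1/228) + 20 = -113/76 + 20 = 1407/76)
j = -279/304 (j = (122 + 436)/(-307 - 301) = 558/(-608) = 558*(-1/608) = -279/304 ≈ -0.91776)
S(458, j)/u(-271) = (458 + 8*(-279/304))/(1407/76) = (458 - 279/38)*(76/1407) = (17125/38)*(76/1407) = 34250/1407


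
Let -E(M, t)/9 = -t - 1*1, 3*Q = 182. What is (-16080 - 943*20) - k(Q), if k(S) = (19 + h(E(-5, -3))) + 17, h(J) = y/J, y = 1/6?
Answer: -3777407/108 ≈ -34976.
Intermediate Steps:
Q = 182/3 (Q = (⅓)*182 = 182/3 ≈ 60.667)
E(M, t) = 9 + 9*t (E(M, t) = -9*(-t - 1*1) = -9*(-t - 1) = -9*(-1 - t) = 9 + 9*t)
y = ⅙ ≈ 0.16667
h(J) = 1/(6*J)
k(S) = 3887/108 (k(S) = (19 + 1/(6*(9 + 9*(-3)))) + 17 = (19 + 1/(6*(9 - 27))) + 17 = (19 + (⅙)/(-18)) + 17 = (19 + (⅙)*(-1/18)) + 17 = (19 - 1/108) + 17 = 2051/108 + 17 = 3887/108)
(-16080 - 943*20) - k(Q) = (-16080 - 943*20) - 1*3887/108 = (-16080 - 18860) - 3887/108 = -34940 - 3887/108 = -3777407/108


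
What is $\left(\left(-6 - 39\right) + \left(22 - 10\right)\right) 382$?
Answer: $-12606$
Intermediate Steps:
$\left(\left(-6 - 39\right) + \left(22 - 10\right)\right) 382 = \left(-45 + 12\right) 382 = \left(-33\right) 382 = -12606$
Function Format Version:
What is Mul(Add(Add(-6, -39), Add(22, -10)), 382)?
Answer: -12606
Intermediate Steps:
Mul(Add(Add(-6, -39), Add(22, -10)), 382) = Mul(Add(-45, 12), 382) = Mul(-33, 382) = -12606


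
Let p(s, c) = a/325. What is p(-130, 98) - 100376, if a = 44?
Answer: -32622156/325 ≈ -1.0038e+5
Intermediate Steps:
p(s, c) = 44/325
p(-130, 98) - 100376 = 44/325 - 100376 = -32622156/325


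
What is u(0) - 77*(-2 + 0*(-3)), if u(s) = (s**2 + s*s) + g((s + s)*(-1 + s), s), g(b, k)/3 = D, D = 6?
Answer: 172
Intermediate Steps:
g(b, k) = 18 (g(b, k) = 3*6 = 18)
u(s) = 18 + 2*s**2 (u(s) = (s**2 + s*s) + 18 = (s**2 + s**2) + 18 = 2*s**2 + 18 = 18 + 2*s**2)
u(0) - 77*(-2 + 0*(-3)) = (18 + 2*0**2) - 77*(-2 + 0*(-3)) = (18 + 2*0) - 77*(-2 + 0) = (18 + 0) - 77*(-2) = 18 + 154 = 172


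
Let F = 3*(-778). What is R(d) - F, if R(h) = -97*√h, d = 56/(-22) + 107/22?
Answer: 2334 - 97*√1122/22 ≈ 2186.3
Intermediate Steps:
d = 51/22 (d = 56*(-1/22) + 107*(1/22) = -28/11 + 107/22 = 51/22 ≈ 2.3182)
F = -2334
R(d) - F = -97*√1122/22 - 1*(-2334) = -97*√1122/22 + 2334 = 2334 - 97*√1122/22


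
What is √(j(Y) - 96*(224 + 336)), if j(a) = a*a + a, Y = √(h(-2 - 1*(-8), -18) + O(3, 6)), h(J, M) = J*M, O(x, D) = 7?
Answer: √(-53861 + I*√101) ≈ 0.022 + 232.08*I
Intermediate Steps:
Y = I*√101 (Y = √((-2 - 1*(-8))*(-18) + 7) = √((-2 + 8)*(-18) + 7) = √(6*(-18) + 7) = √(-108 + 7) = √(-101) = I*√101 ≈ 10.05*I)
j(a) = a + a² (j(a) = a² + a = a + a²)
√(j(Y) - 96*(224 + 336)) = √((I*√101)*(1 + I*√101) - 96*(224 + 336)) = √(I*√101*(1 + I*√101) - 96*560) = √(I*√101*(1 + I*√101) - 53760) = √(-53760 + I*√101*(1 + I*√101))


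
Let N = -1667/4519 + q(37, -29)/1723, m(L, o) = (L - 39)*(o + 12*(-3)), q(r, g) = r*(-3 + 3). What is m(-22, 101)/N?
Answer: 17917835/1667 ≈ 10749.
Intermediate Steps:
q(r, g) = 0 (q(r, g) = r*0 = 0)
m(L, o) = (-39 + L)*(-36 + o) (m(L, o) = (-39 + L)*(o - 36) = (-39 + L)*(-36 + o))
N = -1667/4519 (N = -1667/4519 + 0/1723 = -1667*1/4519 + 0*(1/1723) = -1667/4519 + 0 = -1667/4519 ≈ -0.36889)
m(-22, 101)/N = (1404 - 39*101 - 36*(-22) - 22*101)/(-1667/4519) = (1404 - 3939 + 792 - 2222)*(-4519/1667) = -3965*(-4519/1667) = 17917835/1667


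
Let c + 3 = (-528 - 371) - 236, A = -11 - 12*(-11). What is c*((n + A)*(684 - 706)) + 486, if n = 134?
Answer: 6384666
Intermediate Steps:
A = 121 (A = -11 + 132 = 121)
c = -1138 (c = -3 + ((-528 - 371) - 236) = -3 + (-899 - 236) = -3 - 1135 = -1138)
c*((n + A)*(684 - 706)) + 486 = -1138*(134 + 121)*(684 - 706) + 486 = -290190*(-22) + 486 = -1138*(-5610) + 486 = 6384180 + 486 = 6384666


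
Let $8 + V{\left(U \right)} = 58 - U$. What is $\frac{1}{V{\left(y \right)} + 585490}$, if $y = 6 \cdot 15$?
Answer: $\frac{1}{585450} \approx 1.7081 \cdot 10^{-6}$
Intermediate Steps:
$y = 90$
$V{\left(U \right)} = 50 - U$ ($V{\left(U \right)} = -8 - \left(-58 + U\right) = 50 - U$)
$\frac{1}{V{\left(y \right)} + 585490} = \frac{1}{\left(50 - 90\right) + 585490} = \frac{1}{-40 + 585490} = \frac{1}{585450}$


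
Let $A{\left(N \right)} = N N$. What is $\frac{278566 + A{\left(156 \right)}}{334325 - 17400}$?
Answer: $\frac{302902}{316925} \approx 0.95575$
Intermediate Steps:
$A{\left(N \right)} = N^{2}$
$\frac{278566 + A{\left(156 \right)}}{334325 - 17400} = \frac{278566 + 156^{2}}{334325 - 17400} = \frac{278566 + 24336}{316925} = 302902 \cdot \frac{1}{316925} = \frac{302902}{316925}$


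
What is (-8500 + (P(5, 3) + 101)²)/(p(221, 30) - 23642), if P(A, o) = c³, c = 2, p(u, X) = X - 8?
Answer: -3381/23620 ≈ -0.14314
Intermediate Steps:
p(u, X) = -8 + X
P(A, o) = 8 (P(A, o) = 2³ = 8)
(-8500 + (P(5, 3) + 101)²)/(p(221, 30) - 23642) = (-8500 + (8 + 101)²)/((-8 + 30) - 23642) = (-8500 + 109²)/(22 - 23642) = (-8500 + 11881)/(-23620) = 3381*(-1/23620) = -3381/23620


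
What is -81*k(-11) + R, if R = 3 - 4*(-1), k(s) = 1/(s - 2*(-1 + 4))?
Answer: 200/17 ≈ 11.765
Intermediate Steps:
k(s) = 1/(-6 + s) (k(s) = 1/(s - 2*3) = 1/(s - 6) = 1/(-6 + s))
R = 7 (R = 3 + 4 = 7)
-81*k(-11) + R = -81/(-6 - 11) + 7 = -81/(-17) + 7 = -81*(-1/17) + 7 = 81/17 + 7 = 200/17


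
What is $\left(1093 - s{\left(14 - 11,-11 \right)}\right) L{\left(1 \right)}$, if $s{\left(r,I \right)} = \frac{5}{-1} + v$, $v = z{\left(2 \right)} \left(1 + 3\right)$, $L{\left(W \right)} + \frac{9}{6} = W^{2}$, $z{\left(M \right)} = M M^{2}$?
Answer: $-533$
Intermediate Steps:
$z{\left(M \right)} = M^{3}$
$L{\left(W \right)} = - \frac{3}{2} + W^{2}$
$v = 32$ ($v = 2^{3} \left(1 + 3\right) = 8 \cdot 4 = 32$)
$s{\left(r,I \right)} = 27$ ($s{\left(r,I \right)} = \frac{5}{-1} + 32 = 5 \left(-1\right) + 32 = -5 + 32 = 27$)
$\left(1093 - s{\left(14 - 11,-11 \right)}\right) L{\left(1 \right)} = \left(1093 - 27\right) \left(- \frac{3}{2} + 1^{2}\right) = \left(1093 - 27\right) \left(- \frac{3}{2} + 1\right) = 1066 \left(- \frac{1}{2}\right) = -533$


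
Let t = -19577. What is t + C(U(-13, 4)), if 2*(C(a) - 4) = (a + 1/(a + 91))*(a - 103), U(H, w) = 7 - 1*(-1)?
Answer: -3950789/198 ≈ -19953.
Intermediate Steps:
U(H, w) = 8 (U(H, w) = 7 + 1 = 8)
C(a) = 4 + (-103 + a)*(a + 1/(91 + a))/2 (C(a) = 4 + ((a + 1/(a + 91))*(a - 103))/2 = 4 + ((a + 1/(91 + a))*(-103 + a))/2 = 4 + ((-103 + a)*(a + 1/(91 + a)))/2 = 4 + (-103 + a)*(a + 1/(91 + a))/2)
t + C(U(-13, 4)) = -19577 + (625 + 8³ - 9364*8 - 12*8²)/(2*(91 + 8)) = -19577 + (½)*(625 + 512 - 74912 - 12*64)/99 = -19577 + (½)*(1/99)*(625 + 512 - 74912 - 768) = -19577 + (½)*(1/99)*(-74543) = -19577 - 74543/198 = -3950789/198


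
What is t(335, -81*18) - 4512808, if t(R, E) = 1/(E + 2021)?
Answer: -2540710903/563 ≈ -4.5128e+6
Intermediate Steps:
t(R, E) = 1/(2021 + E)
t(335, -81*18) - 4512808 = 1/(2021 - 81*18) - 4512808 = 1/(2021 - 1458) - 4512808 = 1/563 - 4512808 = -2540710903/563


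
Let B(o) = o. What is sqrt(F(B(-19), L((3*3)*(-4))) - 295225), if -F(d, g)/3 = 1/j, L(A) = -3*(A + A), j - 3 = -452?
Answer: I*sqrt(59517653878)/449 ≈ 543.35*I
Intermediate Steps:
j = -449 (j = 3 - 452 = -449)
L(A) = -6*A
F(d, g) = 3/449 (F(d, g) = -3/(-449) = -3*(-1/449) = 3/449)
sqrt(F(B(-19), L((3*3)*(-4))) - 295225) = sqrt(3/449 - 295225) = sqrt(-132556022/449) = I*sqrt(59517653878)/449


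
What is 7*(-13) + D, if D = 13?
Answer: -78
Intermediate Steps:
7*(-13) + D = 7*(-13) + 13 = -91 + 13 = -78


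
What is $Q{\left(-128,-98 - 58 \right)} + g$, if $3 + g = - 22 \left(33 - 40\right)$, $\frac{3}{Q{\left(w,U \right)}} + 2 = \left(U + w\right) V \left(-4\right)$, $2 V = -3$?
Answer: $\frac{257603}{1706} \approx 151.0$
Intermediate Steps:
$V = - \frac{3}{2}$ ($V = \frac{1}{2} \left(-3\right) = - \frac{3}{2} \approx -1.5$)
$Q{\left(w,U \right)} = \frac{3}{-2 + 6 U + 6 w}$ ($Q{\left(w,U \right)} = \frac{3}{-2 + \left(U + w\right) \left(- \frac{3}{2}\right) \left(-4\right)} = \frac{3}{-2 + \left(- \frac{3 U}{2} - \frac{3 w}{2}\right) \left(-4\right)} = \frac{3}{-2 + \left(6 U + 6 w\right)} = \frac{3}{-2 + 6 U + 6 w}$)
$g = 151$ ($g = -3 - 22 \left(33 - 40\right) = -3 - -154 = -3 + 154 = 151$)
$Q{\left(-128,-98 - 58 \right)} + g = \frac{3}{2 \left(-1 + 3 \left(-98 - 58\right) + 3 \left(-128\right)\right)} + 151 = \frac{3}{2 \left(-1 + 3 \left(-98 - 58\right) - 384\right)} + 151 = \frac{3}{2 \left(-1 + 3 \left(-156\right) - 384\right)} + 151 = \frac{3}{2 \left(-1 - 468 - 384\right)} + 151 = \frac{3}{2 \left(-853\right)} + 151 = \frac{3}{2} \left(- \frac{1}{853}\right) + 151 = - \frac{3}{1706} + 151 = \frac{257603}{1706}$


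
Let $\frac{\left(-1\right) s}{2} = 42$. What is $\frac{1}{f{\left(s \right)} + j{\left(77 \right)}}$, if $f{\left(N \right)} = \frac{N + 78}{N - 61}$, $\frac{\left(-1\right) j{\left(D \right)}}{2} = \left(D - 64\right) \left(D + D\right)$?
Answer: $- \frac{145}{580574} \approx -0.00024975$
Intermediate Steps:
$s = -84$ ($s = \left(-2\right) 42 = -84$)
$j{\left(D \right)} = - 4 D \left(-64 + D\right)$ ($j{\left(D \right)} = - 2 \left(D - 64\right) \left(D + D\right) = - 2 \left(-64 + D\right) 2 D = - 2 \cdot 2 D \left(-64 + D\right) = - 4 D \left(-64 + D\right)$)
$f{\left(N \right)} = \frac{78 + N}{-61 + N}$
$\frac{1}{f{\left(s \right)} + j{\left(77 \right)}} = \frac{1}{\frac{78 - 84}{-61 - 84} + 4 \cdot 77 \left(64 - 77\right)} = \frac{1}{\frac{1}{-145} \left(-6\right) + 4 \cdot 77 \left(64 - 77\right)} = \frac{1}{\left(- \frac{1}{145}\right) \left(-6\right) + 4 \cdot 77 \left(-13\right)} = \frac{1}{\frac{6}{145} - 4004} = \frac{1}{- \frac{580574}{145}} = - \frac{145}{580574}$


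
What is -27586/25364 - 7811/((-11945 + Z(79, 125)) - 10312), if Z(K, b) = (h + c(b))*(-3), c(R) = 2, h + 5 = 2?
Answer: -51972580/70556307 ≈ -0.73661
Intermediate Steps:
h = -3 (h = -5 + 2 = -3)
Z(K, b) = 3 (Z(K, b) = (-3 + 2)*(-3) = -1*(-3) = 3)
-27586/25364 - 7811/((-11945 + Z(79, 125)) - 10312) = -27586/25364 - 7811/((-11945 + 3) - 10312) = -27586*1/25364 - 7811/(-11942 - 10312) = -13793/12682 - 7811/(-22254) = -13793/12682 - 7811*(-1/22254) = -13793/12682 + 7811/22254 = -51972580/70556307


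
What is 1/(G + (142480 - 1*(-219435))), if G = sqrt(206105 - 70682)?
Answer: 361915/130982331802 - 3*sqrt(15047)/130982331802 ≈ 2.7603e-6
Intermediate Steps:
G = 3*sqrt(15047) (G = sqrt(135423) = 3*sqrt(15047) ≈ 368.00)
1/(G + (142480 - 1*(-219435))) = 1/(3*sqrt(15047) + (142480 - 1*(-219435))) = 1/(3*sqrt(15047) + (142480 + 219435)) = 1/(3*sqrt(15047) + 361915) = 1/(361915 + 3*sqrt(15047))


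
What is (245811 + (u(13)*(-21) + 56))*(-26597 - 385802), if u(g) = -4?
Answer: -101429946449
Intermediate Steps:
(245811 + (u(13)*(-21) + 56))*(-26597 - 385802) = (245811 + (-4*(-21) + 56))*(-26597 - 385802) = (245811 + (84 + 56))*(-412399) = (245811 + 140)*(-412399) = 245951*(-412399) = -101429946449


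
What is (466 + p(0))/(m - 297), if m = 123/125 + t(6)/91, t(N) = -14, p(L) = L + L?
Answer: -378625/240638 ≈ -1.5734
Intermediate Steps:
p(L) = 2*L
m = 1349/1625 (m = 123/125 - 14/91 = 123*(1/125) - 14*1/91 = 123/125 - 2/13 = 1349/1625 ≈ 0.83015)
(466 + p(0))/(m - 297) = (466 + 2*0)/(1349/1625 - 297) = (466 + 0)/(-481276/1625) = 466*(-1625/481276) = -378625/240638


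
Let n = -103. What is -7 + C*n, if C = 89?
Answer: -9174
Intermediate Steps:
-7 + C*n = -7 + 89*(-103) = -7 - 9167 = -9174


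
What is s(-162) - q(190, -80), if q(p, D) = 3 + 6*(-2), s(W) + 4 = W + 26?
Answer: -131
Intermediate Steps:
s(W) = 22 + W (s(W) = -4 + (W + 26) = -4 + (26 + W) = 22 + W)
q(p, D) = -9 (q(p, D) = 3 - 12 = -9)
s(-162) - q(190, -80) = (22 - 162) - 1*(-9) = -140 + 9 = -131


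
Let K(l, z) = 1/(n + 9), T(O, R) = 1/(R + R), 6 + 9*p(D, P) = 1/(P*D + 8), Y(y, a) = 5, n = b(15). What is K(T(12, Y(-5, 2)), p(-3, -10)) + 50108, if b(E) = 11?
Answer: 1002161/20 ≈ 50108.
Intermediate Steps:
n = 11
p(D, P) = -⅔ + 1/(9*(8 + D*P)) (p(D, P) = -⅔ + 1/(9*(P*D + 8)) = -⅔ + 1/(9*(D*P + 8)) = -⅔ + 1/(9*(8 + D*P)))
T(O, R) = 1/(2*R)
K(l, z) = 1/20 (K(l, z) = 1/(11 + 9) = 1/20)
K(T(12, Y(-5, 2)), p(-3, -10)) + 50108 = 1/20 + 50108 = 1002161/20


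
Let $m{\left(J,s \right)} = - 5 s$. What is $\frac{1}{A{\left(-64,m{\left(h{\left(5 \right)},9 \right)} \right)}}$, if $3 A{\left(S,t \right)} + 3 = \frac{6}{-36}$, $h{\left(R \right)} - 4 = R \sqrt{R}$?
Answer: $- \frac{18}{19} \approx -0.94737$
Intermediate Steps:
$h{\left(R \right)} = 4 + R^{\frac{3}{2}}$ ($h{\left(R \right)} = 4 + R \sqrt{R} = 4 + R^{\frac{3}{2}}$)
$A{\left(S,t \right)} = - \frac{19}{18}$ ($A{\left(S,t \right)} = -1 + \frac{6 \frac{1}{-36}}{3} = -1 + \frac{6 \left(- \frac{1}{36}\right)}{3} = -1 + \frac{1}{3} \left(- \frac{1}{6}\right) = -1 - \frac{1}{18} = - \frac{19}{18}$)
$\frac{1}{A{\left(-64,m{\left(h{\left(5 \right)},9 \right)} \right)}} = \frac{1}{- \frac{19}{18}} = - \frac{18}{19}$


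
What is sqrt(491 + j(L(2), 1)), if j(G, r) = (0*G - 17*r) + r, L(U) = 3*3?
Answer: 5*sqrt(19) ≈ 21.794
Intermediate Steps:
L(U) = 9
j(G, r) = -16*r (j(G, r) = (0 - 17*r) + r = -17*r + r = -16*r)
sqrt(491 + j(L(2), 1)) = sqrt(491 - 16*1) = sqrt(491 - 16) = sqrt(475) = 5*sqrt(19)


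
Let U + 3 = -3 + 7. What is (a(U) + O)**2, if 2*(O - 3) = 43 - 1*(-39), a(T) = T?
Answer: 2025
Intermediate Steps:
U = 1 (U = -3 + (-3 + 7) = -3 + 4 = 1)
O = 44 (O = 3 + (43 - 1*(-39))/2 = 3 + (43 + 39)/2 = 3 + (1/2)*82 = 3 + 41 = 44)
(a(U) + O)**2 = (1 + 44)**2 = 45**2 = 2025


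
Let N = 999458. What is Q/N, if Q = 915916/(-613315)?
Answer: -457958/306491291635 ≈ -1.4942e-6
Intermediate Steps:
Q = -915916/613315 (Q = 915916*(-1/613315) = -915916/613315 ≈ -1.4934)
Q/N = -915916/613315/999458 = -915916/613315*1/999458 = -457958/306491291635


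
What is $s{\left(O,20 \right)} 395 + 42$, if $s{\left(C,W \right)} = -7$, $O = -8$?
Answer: $-2723$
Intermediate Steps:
$s{\left(O,20 \right)} 395 + 42 = \left(-7\right) 395 + 42 = -2765 + 42 = -2723$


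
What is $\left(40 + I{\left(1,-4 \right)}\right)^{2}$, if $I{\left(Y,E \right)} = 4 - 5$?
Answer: $1521$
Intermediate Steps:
$I{\left(Y,E \right)} = -1$ ($I{\left(Y,E \right)} = 4 - 5 = -1$)
$\left(40 + I{\left(1,-4 \right)}\right)^{2} = \left(40 - 1\right)^{2} = 39^{2} = 1521$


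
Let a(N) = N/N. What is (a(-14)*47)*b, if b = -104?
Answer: -4888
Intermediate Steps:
a(N) = 1
(a(-14)*47)*b = (1*47)*(-104) = 47*(-104) = -4888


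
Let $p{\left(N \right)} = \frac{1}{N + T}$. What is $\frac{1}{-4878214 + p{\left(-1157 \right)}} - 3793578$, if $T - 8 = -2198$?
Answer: $- \frac{61939198135336049}{16327382259} \approx -3.7936 \cdot 10^{6}$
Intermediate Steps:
$T = -2190$ ($T = 8 - 2198 = -2190$)
$p{\left(N \right)} = \frac{1}{-2190 + N}$ ($p{\left(N \right)} = \frac{1}{N - 2190} = \frac{1}{-2190 + N}$)
$\frac{1}{-4878214 + p{\left(-1157 \right)}} - 3793578 = \frac{1}{-4878214 + \frac{1}{-2190 - 1157}} - 3793578 = \frac{1}{-4878214 + \frac{1}{-3347}} - 3793578 = \frac{1}{-4878214 - \frac{1}{3347}} - 3793578 = \frac{1}{- \frac{16327382259}{3347}} - 3793578 = - \frac{3347}{16327382259} - 3793578 = - \frac{61939198135336049}{16327382259}$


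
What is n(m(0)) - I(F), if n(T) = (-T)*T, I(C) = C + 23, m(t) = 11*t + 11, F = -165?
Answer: 21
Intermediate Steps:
m(t) = 11 + 11*t
I(C) = 23 + C
n(T) = -T²
n(m(0)) - I(F) = -(11 + 11*0)² - (23 - 165) = -(11 + 0)² - 1*(-142) = -1*11² + 142 = -1*121 + 142 = -121 + 142 = 21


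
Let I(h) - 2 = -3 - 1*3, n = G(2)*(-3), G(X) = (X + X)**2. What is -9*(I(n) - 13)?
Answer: 153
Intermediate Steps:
G(X) = 4*X**2 (G(X) = (2*X)**2 = 4*X**2)
n = -48 (n = (4*2**2)*(-3) = (4*4)*(-3) = 16*(-3) = -48)
I(h) = -4 (I(h) = 2 + (-3 - 1*3) = 2 + (-3 - 3) = 2 - 6 = -4)
-9*(I(n) - 13) = -9*(-4 - 13) = -9*(-17) = 153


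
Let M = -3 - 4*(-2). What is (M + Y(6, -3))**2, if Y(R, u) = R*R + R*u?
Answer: 529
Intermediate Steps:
Y(R, u) = R**2 + R*u
M = 5 (M = -3 + 8 = 5)
(M + Y(6, -3))**2 = (5 + 6*(6 - 3))**2 = (5 + 6*3)**2 = (5 + 18)**2 = 23**2 = 529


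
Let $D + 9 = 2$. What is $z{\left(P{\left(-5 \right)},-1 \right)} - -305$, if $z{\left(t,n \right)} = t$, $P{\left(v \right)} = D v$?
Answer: $340$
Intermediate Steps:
$D = -7$ ($D = -9 + 2 = -7$)
$P{\left(v \right)} = - 7 v$
$z{\left(P{\left(-5 \right)},-1 \right)} - -305 = \left(-7\right) \left(-5\right) - -305 = 35 + 305 = 340$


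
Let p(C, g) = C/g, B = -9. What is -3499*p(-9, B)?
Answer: -3499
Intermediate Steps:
-3499*p(-9, B) = -(-31491)/(-9) = -(-31491)*(-1)/9 = -3499*1 = -3499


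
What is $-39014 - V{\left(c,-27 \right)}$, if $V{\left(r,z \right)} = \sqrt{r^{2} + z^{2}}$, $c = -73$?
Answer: $-39014 - \sqrt{6058} \approx -39092.0$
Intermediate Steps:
$-39014 - V{\left(c,-27 \right)} = -39014 - \sqrt{\left(-73\right)^{2} + \left(-27\right)^{2}} = -39014 - \sqrt{5329 + 729} = -39014 - \sqrt{6058}$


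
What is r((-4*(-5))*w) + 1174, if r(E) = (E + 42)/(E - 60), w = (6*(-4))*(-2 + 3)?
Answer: 105733/90 ≈ 1174.8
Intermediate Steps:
w = -24 (w = -24*1 = -24)
r(E) = (42 + E)/(-60 + E)
r((-4*(-5))*w) + 1174 = (42 - 4*(-5)*(-24))/(-60 - 4*(-5)*(-24)) + 1174 = (42 + 20*(-24))/(-60 + 20*(-24)) + 1174 = (42 - 480)/(-60 - 480) + 1174 = -438/(-540) + 1174 = -1/540*(-438) + 1174 = 73/90 + 1174 = 105733/90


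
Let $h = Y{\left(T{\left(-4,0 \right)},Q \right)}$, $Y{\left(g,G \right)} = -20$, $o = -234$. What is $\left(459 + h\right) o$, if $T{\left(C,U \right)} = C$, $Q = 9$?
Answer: $-102726$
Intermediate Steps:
$h = -20$
$\left(459 + h\right) o = \left(459 - 20\right) \left(-234\right) = 439 \left(-234\right) = -102726$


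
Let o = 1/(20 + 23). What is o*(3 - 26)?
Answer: -23/43 ≈ -0.53488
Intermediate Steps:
o = 1/43 ≈ 0.023256
o*(3 - 26) = (3 - 26)/43 = (1/43)*(-23) = -23/43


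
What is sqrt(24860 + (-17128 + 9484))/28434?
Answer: 4*sqrt(269)/14217 ≈ 0.0046145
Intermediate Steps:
sqrt(24860 + (-17128 + 9484))/28434 = sqrt(24860 - 7644)*(1/28434) = sqrt(17216)*(1/28434) = (8*sqrt(269))*(1/28434) = 4*sqrt(269)/14217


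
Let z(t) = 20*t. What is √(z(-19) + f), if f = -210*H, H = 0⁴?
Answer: 2*I*√95 ≈ 19.494*I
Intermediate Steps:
H = 0
f = 0 (f = -210*0 = 0)
√(z(-19) + f) = √(20*(-19) + 0) = √(-380 + 0) = √(-380) = 2*I*√95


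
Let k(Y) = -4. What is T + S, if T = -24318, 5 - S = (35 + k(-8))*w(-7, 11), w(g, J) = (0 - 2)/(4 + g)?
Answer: -73001/3 ≈ -24334.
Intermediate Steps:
w(g, J) = -2/(4 + g)
S = -47/3 (S = 5 - (35 - 4)*(-2/(4 - 7)) = 5 - 31*(-2/(-3)) = 5 - 31*(-2*(-1/3)) = 5 - 31*2/3 = 5 - 1*62/3 = 5 - 62/3 = -47/3 ≈ -15.667)
T + S = -24318 - 47/3 = -73001/3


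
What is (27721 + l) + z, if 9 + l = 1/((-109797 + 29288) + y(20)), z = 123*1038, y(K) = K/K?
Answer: 12509816087/80508 ≈ 1.5539e+5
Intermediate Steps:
y(K) = 1
z = 127674
l = -724573/80508 (l = -9 + 1/((-109797 + 29288) + 1) = -9 + 1/(-80509 + 1) = -9 + 1/(-80508) = -9 - 1/80508 = -724573/80508 ≈ -9.0000)
(27721 + l) + z = (27721 - 724573/80508) + 127674 = 2231037695/80508 + 127674 = 12509816087/80508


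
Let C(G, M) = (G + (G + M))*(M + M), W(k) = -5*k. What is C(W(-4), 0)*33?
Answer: 0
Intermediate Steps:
C(G, M) = 2*M*(M + 2*G) (C(G, M) = (M + 2*G)*(2*M) = 2*M*(M + 2*G))
C(W(-4), 0)*33 = (2*0*(0 + 2*(-5*(-4))))*33 = (2*0*(0 + 2*20))*33 = (2*0*(0 + 40))*33 = (2*0*40)*33 = 0*33 = 0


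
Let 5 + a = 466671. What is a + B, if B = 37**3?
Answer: 517319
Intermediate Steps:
a = 466666 (a = -5 + 466671 = 466666)
B = 50653
a + B = 466666 + 50653 = 517319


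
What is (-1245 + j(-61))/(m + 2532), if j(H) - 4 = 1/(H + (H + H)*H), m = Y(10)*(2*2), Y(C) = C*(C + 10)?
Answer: -2289955/6148373 ≈ -0.37245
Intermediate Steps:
Y(C) = C*(10 + C)
m = 800 (m = (10*(10 + 10))*(2*2) = (10*20)*4 = 200*4 = 800)
j(H) = 4 + 1/(H + 2*H**2) (j(H) = 4 + 1/(H + (H + H)*H) = 4 + 1/(H + (2*H)*H) = 4 + 1/(H + 2*H**2))
(-1245 + j(-61))/(m + 2532) = (-1245 + (1 + 4*(-61) + 8*(-61)**2)/((-61)*(1 + 2*(-61))))/(800 + 2532) = (-1245 - (1 - 244 + 8*3721)/(61*(1 - 122)))/3332 = (-1245 - 1/61*(1 - 244 + 29768)/(-121))*(1/3332) = (-1245 - 1/61*(-1/121)*29525)*(1/3332) = (-1245 + 29525/7381)*(1/3332) = -9159820/7381*1/3332 = -2289955/6148373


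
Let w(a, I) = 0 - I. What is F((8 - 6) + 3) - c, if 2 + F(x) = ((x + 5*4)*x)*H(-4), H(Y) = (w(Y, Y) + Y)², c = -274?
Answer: 272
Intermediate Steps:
w(a, I) = -I
H(Y) = 0 (H(Y) = (-Y + Y)² = 0² = 0)
F(x) = -2 (F(x) = -2 + ((x + 5*4)*x)*0 = -2 + ((x + 20)*x)*0 = -2 + ((20 + x)*x)*0 = -2 + (x*(20 + x))*0 = -2 + 0 = -2)
F((8 - 6) + 3) - c = -2 - 1*(-274) = -2 + 274 = 272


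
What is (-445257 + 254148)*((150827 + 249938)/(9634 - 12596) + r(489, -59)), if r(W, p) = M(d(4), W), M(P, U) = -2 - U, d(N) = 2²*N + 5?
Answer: 354527643663/2962 ≈ 1.1969e+8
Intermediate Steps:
d(N) = 5 + 4*N (d(N) = 4*N + 5 = 5 + 4*N)
r(W, p) = -2 - W
(-445257 + 254148)*((150827 + 249938)/(9634 - 12596) + r(489, -59)) = (-445257 + 254148)*((150827 + 249938)/(9634 - 12596) + (-2 - 1*489)) = -191109*(400765/(-2962) + (-2 - 489)) = -191109*(400765*(-1/2962) - 491) = -191109*(-400765/2962 - 491) = -191109*(-1855107/2962) = 354527643663/2962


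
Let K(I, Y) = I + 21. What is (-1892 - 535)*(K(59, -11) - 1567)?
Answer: 3608949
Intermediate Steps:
K(I, Y) = 21 + I
(-1892 - 535)*(K(59, -11) - 1567) = (-1892 - 535)*((21 + 59) - 1567) = -2427*(80 - 1567) = -2427*(-1487) = 3608949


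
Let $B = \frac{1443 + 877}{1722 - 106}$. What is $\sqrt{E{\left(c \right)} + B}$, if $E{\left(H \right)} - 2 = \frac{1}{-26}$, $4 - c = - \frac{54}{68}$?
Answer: $\frac{\sqrt{23426546}}{2626} \approx 1.8431$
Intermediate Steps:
$c = \frac{163}{34}$ ($c = 4 - - \frac{54}{68} = 4 - \left(-54\right) \frac{1}{68} = 4 - - \frac{27}{34} = 4 + \frac{27}{34} = \frac{163}{34} \approx 4.7941$)
$E{\left(H \right)} = \frac{51}{26}$ ($E{\left(H \right)} = 2 + \frac{1}{-26} = 2 - \frac{1}{26} = \frac{51}{26}$)
$B = \frac{145}{101}$ ($B = \frac{2320}{1616} = 2320 \cdot \frac{1}{1616} = \frac{145}{101} \approx 1.4356$)
$\sqrt{E{\left(c \right)} + B} = \sqrt{\frac{51}{26} + \frac{145}{101}} = \sqrt{\frac{8921}{2626}} = \frac{\sqrt{23426546}}{2626}$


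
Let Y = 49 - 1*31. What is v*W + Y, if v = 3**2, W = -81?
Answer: -711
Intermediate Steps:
Y = 18 (Y = 49 - 31 = 18)
v = 9
v*W + Y = 9*(-81) + 18 = -729 + 18 = -711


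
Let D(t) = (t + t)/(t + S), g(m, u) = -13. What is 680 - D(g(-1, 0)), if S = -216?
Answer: 155694/229 ≈ 679.89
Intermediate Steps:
D(t) = 2*t/(-216 + t) (D(t) = (t + t)/(t - 216) = (2*t)/(-216 + t) = 2*t/(-216 + t))
680 - D(g(-1, 0)) = 680 - 2*(-13)/(-216 - 13) = 680 - 2*(-13)/(-229) = 680 - 2*(-13)*(-1)/229 = 680 - 1*26/229 = 680 - 26/229 = 155694/229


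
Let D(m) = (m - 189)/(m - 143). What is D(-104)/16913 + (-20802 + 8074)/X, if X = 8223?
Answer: -53168950669/34351672953 ≈ -1.5478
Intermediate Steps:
D(m) = (-189 + m)/(-143 + m)
D(-104)/16913 + (-20802 + 8074)/X = ((-189 - 104)/(-143 - 104))/16913 + (-20802 + 8074)/8223 = (-293/(-247))*(1/16913) - 12728*1/8223 = -1/247*(-293)*(1/16913) - 12728/8223 = (293/247)*(1/16913) - 12728/8223 = 293/4177511 - 12728/8223 = -53168950669/34351672953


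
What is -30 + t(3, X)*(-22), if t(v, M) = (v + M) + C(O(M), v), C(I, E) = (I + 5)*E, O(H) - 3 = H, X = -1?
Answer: -536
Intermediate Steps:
O(H) = 3 + H
C(I, E) = E*(5 + I) (C(I, E) = (5 + I)*E = E*(5 + I))
t(v, M) = M + v + v*(8 + M) (t(v, M) = (v + M) + v*(5 + (3 + M)) = (M + v) + v*(8 + M) = M + v + v*(8 + M))
-30 + t(3, X)*(-22) = -30 + (-1 + 3 + 3*(8 - 1))*(-22) = -30 + (-1 + 3 + 3*7)*(-22) = -30 + (-1 + 3 + 21)*(-22) = -30 + 23*(-22) = -30 - 506 = -536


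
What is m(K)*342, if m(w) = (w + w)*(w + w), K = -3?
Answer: 12312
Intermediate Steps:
m(w) = 4*w**2 (m(w) = (2*w)*(2*w) = 4*w**2)
m(K)*342 = (4*(-3)**2)*342 = (4*9)*342 = 36*342 = 12312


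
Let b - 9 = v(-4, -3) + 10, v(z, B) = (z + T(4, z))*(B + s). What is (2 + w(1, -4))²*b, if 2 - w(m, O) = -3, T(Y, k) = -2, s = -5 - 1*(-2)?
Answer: 2695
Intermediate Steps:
s = -3 (s = -5 + 2 = -3)
v(z, B) = (-3 + B)*(-2 + z) (v(z, B) = (z - 2)*(B - 3) = (-2 + z)*(-3 + B) = (-3 + B)*(-2 + z))
w(m, O) = 5 (w(m, O) = 2 - 1*(-3) = 2 + 3 = 5)
b = 55 (b = 9 + ((6 - 3*(-4) - 2*(-3) - 3*(-4)) + 10) = 9 + ((6 + 12 + 6 + 12) + 10) = 9 + (36 + 10) = 9 + 46 = 55)
(2 + w(1, -4))²*b = (2 + 5)²*55 = 7²*55 = 49*55 = 2695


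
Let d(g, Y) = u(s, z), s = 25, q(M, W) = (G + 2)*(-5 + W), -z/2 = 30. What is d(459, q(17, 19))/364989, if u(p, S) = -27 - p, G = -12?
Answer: -52/364989 ≈ -0.00014247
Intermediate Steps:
z = -60 (z = -2*30 = -60)
q(M, W) = 50 - 10*W (q(M, W) = (-12 + 2)*(-5 + W) = -10*(-5 + W) = 50 - 10*W)
d(g, Y) = -52 (d(g, Y) = -27 - 1*25 = -27 - 25 = -52)
d(459, q(17, 19))/364989 = -52/364989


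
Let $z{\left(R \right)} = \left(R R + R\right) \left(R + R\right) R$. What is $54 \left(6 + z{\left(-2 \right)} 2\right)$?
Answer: $2052$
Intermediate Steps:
$z{\left(R \right)} = 2 R^{2} \left(R + R^{2}\right)$ ($z{\left(R \right)} = \left(R^{2} + R\right) 2 R R = \left(R + R^{2}\right) 2 R R = 2 R \left(R + R^{2}\right) R = 2 R^{2} \left(R + R^{2}\right)$)
$54 \left(6 + z{\left(-2 \right)} 2\right) = 54 \left(6 + 2 \left(-2\right)^{3} \left(1 - 2\right) 2\right) = 54 \left(6 + 2 \left(-8\right) \left(-1\right) 2\right) = 54 \left(6 + 16 \cdot 2\right) = 54 \left(6 + 32\right) = 54 \cdot 38 = 2052$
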